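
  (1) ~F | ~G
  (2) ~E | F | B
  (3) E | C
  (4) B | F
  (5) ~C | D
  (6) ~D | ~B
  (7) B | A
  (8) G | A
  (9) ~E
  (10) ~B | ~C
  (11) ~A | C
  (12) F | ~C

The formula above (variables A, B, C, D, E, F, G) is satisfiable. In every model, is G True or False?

False

Suppose G = 1.
From the singleton clause (~F), F = 0.
From the singleton clause (B), B = 1.
From the singleton clause (~D), D = 0.
From the singleton clause (~C), C = 0.
From the singleton clause (E), E = 1.
That conflicts with the unit clause (~E).
So every satisfying assignment has G = False.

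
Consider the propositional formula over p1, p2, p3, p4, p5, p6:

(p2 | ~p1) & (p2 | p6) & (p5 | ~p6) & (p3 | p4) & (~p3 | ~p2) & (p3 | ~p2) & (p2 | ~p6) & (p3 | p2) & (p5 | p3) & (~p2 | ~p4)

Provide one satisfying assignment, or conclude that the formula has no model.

Try p2 = 1.
From the singleton clause (~p3), p3 = 0.
That conflicts with the unit clause (p3).
Backtrack on p2: now try p2 = 0.
From the singleton clause (~p1), p1 = 0.
From the singleton clause (p6), p6 = 1.
That conflicts with the unit clause (~p6).
Neither p2 = 1 nor p2 = 0 works.

UNSATISFIABLE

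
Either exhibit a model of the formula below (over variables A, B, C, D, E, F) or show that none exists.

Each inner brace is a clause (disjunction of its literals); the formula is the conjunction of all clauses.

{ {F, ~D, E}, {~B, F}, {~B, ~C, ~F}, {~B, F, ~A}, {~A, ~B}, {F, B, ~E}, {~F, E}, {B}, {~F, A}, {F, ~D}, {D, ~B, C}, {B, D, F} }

(B) alone gives B = 1.
(F) alone gives F = 1.
(~C) alone gives C = 0.
(~A) alone gives A = 0.
Now (A) is unsatisfied and unit — conflict.

UNSATISFIABLE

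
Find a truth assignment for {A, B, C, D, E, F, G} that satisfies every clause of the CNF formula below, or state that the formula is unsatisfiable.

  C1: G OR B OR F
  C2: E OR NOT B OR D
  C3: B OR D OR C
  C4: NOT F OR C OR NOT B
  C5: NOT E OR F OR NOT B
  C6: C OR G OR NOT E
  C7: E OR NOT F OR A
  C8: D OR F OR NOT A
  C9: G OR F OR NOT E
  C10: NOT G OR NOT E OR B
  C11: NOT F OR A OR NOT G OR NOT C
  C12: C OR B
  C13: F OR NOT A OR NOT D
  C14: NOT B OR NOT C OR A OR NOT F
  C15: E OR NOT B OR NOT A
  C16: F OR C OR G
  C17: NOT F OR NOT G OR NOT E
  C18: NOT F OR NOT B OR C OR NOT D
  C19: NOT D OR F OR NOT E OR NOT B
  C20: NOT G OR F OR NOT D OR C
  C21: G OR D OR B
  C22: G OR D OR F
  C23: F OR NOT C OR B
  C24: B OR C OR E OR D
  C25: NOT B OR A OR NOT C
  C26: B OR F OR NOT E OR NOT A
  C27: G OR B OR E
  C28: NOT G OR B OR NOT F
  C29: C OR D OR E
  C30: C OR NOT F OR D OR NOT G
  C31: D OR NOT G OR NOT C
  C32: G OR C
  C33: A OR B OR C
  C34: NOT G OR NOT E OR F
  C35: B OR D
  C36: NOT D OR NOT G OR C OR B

A=true; B=true; C=true; D=true; E=true; F=true; G=false

Suppose C = true.
Suppose F = true.
Suppose E = true.
Unit clause (NOT G) forces G = false.
Suppose B = true.
Unit clause (A) forces A = true.
No clause remains; D is free.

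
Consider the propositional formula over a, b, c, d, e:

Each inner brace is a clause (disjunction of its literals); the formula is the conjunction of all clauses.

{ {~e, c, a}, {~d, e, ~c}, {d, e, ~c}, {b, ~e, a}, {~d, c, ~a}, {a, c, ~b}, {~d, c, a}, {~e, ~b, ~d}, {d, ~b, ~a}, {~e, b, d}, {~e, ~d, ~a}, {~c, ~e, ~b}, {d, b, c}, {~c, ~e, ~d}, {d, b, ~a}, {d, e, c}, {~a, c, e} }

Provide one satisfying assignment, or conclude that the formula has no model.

Suppose e = 0.
Suppose d = 0.
From the singleton clause (~c), c = 0.
That conflicts with the unit clause (c).
Backtrack on d: now try d = 1.
From the singleton clause (~c), c = 0.
From the singleton clause (~a), a = 0.
That conflicts with the unit clause (a).
Both values of d lead to a conflict.
Backtrack on e: now try e = 1.
Suppose c = 1.
From the singleton clause (~b), b = 0.
From the singleton clause (a), a = 1.
From the singleton clause (d), d = 1.
That conflicts with the unit clause (~d).
Backtrack on c: now try c = 0.
From the singleton clause (a), a = 1.
From the singleton clause (~d), d = 0.
From the singleton clause (~b), b = 0.
That conflicts with the unit clause (b).
Both values of c lead to a conflict.
Both values of e lead to a conflict.

UNSATISFIABLE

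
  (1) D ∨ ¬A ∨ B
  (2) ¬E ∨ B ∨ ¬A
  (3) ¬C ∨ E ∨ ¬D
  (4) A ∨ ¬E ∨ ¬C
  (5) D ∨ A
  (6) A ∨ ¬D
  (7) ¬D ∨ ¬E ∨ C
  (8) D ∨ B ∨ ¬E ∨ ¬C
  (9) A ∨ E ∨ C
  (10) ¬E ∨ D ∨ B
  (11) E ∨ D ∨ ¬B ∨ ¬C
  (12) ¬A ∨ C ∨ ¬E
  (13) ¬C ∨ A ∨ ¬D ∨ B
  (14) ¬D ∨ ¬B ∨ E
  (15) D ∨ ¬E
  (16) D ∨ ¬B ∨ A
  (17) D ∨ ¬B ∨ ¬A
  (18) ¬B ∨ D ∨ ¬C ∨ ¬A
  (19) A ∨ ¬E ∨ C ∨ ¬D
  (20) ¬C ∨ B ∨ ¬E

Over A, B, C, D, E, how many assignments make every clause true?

2

There are 2^5 = 32 truth assignments over (A, B, C, D, E).
Split on A. With A = True, the clauses containing A are satisfied and ¬A drops from the rest; 2 of the 2^4 = 16 assignments to the other variables satisfy what remains.
With A = False, by the same count on the reduced clause set, 0 assignments work.
(One model: A=T, B=F, C=F, D=T, E=F.)
Total: 2 + 0 = 2.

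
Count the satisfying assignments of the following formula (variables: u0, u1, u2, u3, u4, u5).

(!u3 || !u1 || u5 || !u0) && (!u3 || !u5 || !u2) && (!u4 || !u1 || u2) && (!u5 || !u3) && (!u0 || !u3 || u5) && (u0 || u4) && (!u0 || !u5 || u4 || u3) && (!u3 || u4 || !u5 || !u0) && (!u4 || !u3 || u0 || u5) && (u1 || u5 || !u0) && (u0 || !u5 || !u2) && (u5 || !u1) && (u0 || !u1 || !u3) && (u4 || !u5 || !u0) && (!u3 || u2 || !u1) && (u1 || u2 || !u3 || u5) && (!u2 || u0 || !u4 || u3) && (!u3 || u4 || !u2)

5

There are 2^6 = 64 truth assignments over (u0, u1, u2, u3, u4, u5).
Split on u5. With u5 = true, the clauses containing u5 are satisfied and !u5 drops from the rest; 4 of the 2^5 = 32 assignments to the other variables satisfy what remains.
With u5 = false, by the same count on the reduced clause set, 1 assignment works.
Total: 4 + 1 = 5.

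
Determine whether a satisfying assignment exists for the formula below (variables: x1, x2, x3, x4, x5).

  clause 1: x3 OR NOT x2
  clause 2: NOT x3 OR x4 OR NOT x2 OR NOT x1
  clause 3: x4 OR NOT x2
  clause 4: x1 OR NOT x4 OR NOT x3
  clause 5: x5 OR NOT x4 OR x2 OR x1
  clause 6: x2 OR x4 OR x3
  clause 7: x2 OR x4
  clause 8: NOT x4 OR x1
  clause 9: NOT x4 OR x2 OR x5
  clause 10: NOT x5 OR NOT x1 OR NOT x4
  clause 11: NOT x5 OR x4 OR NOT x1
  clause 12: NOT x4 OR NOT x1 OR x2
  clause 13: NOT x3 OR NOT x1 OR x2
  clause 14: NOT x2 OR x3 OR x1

Case x3 = true:
Case x4 = true:
Unit clause (x1) forces x1 = true.
Unit clause (NOT x5) forces x5 = false.
Unit clause (x2) forces x2 = true.
This assignment satisfies each clause.
A satisfying assignment: x1 ↦ true; x2 ↦ true; x3 ↦ true; x4 ↦ true; x5 ↦ false.

Satisfiable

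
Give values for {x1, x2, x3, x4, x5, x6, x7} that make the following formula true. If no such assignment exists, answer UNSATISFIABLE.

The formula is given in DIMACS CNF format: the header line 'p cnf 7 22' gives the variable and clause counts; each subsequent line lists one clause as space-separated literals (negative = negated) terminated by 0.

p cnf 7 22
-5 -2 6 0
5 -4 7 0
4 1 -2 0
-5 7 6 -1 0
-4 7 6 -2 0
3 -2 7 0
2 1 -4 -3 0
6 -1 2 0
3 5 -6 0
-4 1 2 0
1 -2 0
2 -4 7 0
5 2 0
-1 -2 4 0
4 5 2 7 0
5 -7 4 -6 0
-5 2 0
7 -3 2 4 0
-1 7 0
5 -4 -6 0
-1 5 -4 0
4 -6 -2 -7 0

x1: True; x2: True; x3: False; x4: True; x5: True; x6: True; x7: True

Suppose x1 = True.
Unit clause (x7) forces x7 = True.
Suppose x6 = True.
Suppose x3 = False.
Unit clause (x5) forces x5 = True.
Unit clause (x2) forces x2 = True.
Unit clause (x4) forces x4 = True.
All clauses are satisfied.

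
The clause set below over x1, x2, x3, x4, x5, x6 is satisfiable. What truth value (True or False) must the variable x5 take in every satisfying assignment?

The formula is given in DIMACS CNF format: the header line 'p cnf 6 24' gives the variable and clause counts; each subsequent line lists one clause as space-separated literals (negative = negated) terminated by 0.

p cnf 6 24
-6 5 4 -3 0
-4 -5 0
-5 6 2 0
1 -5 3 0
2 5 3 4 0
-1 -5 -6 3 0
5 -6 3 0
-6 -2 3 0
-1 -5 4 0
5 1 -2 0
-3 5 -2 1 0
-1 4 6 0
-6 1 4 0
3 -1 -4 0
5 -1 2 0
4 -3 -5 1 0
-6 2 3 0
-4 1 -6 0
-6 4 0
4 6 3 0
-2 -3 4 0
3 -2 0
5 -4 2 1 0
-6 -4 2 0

Suppose x5 = True.
The clause (¬x4) is unit, so x4 = False.
The clause (¬x1) is unit, so x1 = False.
The clause (x3) is unit, so x3 = True.
Now (¬x3) is unsatisfied and unit — conflict.
So every satisfying assignment has x5 = False.

False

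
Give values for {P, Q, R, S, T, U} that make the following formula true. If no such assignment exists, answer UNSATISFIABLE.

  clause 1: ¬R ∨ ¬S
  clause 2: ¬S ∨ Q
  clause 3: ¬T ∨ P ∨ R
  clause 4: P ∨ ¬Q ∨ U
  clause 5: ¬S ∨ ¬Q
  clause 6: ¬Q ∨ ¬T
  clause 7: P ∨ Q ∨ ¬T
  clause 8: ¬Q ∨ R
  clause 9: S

UNSATISFIABLE

Unit clause (S) forces S = True.
Unit clause (¬R) forces R = False.
Unit clause (Q) forces Q = True.
That conflicts with the unit clause (¬Q).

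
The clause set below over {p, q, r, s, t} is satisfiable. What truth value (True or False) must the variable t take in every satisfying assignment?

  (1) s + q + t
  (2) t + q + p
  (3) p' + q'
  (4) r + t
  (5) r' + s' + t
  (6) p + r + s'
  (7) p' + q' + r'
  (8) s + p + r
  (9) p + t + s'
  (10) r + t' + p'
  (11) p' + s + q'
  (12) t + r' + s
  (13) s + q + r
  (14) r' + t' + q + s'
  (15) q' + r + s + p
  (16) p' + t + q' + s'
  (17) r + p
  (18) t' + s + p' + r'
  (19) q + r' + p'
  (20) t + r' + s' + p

True

Suppose t = 0.
(r) alone gives r = 1.
(s') alone gives s = 0.
Now (s) is unsatisfied and unit — conflict.
So every satisfying assignment has t = True.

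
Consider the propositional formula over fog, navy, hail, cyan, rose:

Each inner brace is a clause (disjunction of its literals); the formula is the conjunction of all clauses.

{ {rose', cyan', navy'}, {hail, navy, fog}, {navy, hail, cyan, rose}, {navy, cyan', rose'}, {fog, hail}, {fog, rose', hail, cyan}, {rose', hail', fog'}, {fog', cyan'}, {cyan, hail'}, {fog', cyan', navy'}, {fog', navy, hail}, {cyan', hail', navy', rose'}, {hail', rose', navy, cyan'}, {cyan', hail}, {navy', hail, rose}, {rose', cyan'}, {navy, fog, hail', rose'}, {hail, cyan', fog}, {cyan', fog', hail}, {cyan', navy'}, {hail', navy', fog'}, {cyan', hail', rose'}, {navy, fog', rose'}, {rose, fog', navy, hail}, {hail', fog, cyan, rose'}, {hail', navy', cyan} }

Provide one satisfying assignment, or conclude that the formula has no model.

Try fog = 1.
Unit clause (cyan') forces cyan = 0.
Unit clause (hail') forces hail = 0.
Unit clause (navy) forces navy = 1.
Unit clause (rose) forces rose = 1.
This assignment satisfies each clause.

fog ↦ 1; navy ↦ 1; hail ↦ 0; cyan ↦ 0; rose ↦ 1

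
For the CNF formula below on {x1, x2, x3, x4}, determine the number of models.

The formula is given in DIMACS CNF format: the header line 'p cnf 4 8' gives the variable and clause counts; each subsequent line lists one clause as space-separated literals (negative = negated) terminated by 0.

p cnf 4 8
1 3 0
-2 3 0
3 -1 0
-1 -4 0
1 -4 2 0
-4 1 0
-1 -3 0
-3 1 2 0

1

There are 2^4 = 16 truth assignments over (x1, x2, x3, x4).
Split on x1. With x1 = True, the clauses containing x1 are satisfied and ¬x1 drops from the rest; 0 of the 2^3 = 8 assignments to the other variables satisfy what remains.
With x1 = False, by the same count on the reduced clause set, 1 assignment works.
Total: 0 + 1 = 1.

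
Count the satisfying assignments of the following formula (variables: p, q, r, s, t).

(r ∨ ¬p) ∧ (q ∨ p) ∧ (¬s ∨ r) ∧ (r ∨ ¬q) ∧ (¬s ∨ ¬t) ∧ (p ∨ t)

7

There are 2^5 = 32 truth assignments over (p, q, r, s, t).
Split on q. With q = True, the clauses containing q are satisfied and ¬q drops from the rest; 4 of the 2^4 = 16 assignments to the other variables satisfy what remains.
With q = False, by the same count on the reduced clause set, 3 assignments work.
(One model: p=F, q=T, r=T, s=F, t=T.)
Total: 4 + 3 = 7.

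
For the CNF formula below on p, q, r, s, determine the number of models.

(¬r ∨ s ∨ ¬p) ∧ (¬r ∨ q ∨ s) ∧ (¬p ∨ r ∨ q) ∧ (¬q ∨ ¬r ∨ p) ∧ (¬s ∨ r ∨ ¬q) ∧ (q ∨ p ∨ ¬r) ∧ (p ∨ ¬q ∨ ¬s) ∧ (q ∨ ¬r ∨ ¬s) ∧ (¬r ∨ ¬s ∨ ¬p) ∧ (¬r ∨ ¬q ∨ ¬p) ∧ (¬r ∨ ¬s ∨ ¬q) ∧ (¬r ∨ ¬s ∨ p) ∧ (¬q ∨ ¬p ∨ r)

3

There are 2^4 = 16 truth assignments over (p, q, r, s).
Check each against the 13 clauses (columns in the order p, q, r, s):
  F F F F  ✓ satisfies all
  F F F T  ✓ satisfies all
  F F T F  ✗ fails (¬r ∨ q ∨ s)
  F F T T  ✗ fails (q ∨ p ∨ ¬r)
  F T F F  ✓ satisfies all
  F T F T  ✗ fails (¬s ∨ r ∨ ¬q)
  F T T F  ✗ fails (¬q ∨ ¬r ∨ p)
  F T T T  ✗ fails (¬q ∨ ¬r ∨ p)
  T F F F  ✗ fails (¬p ∨ r ∨ q)
  T F F T  ✗ fails (¬p ∨ r ∨ q)
  T F T F  ✗ fails (¬r ∨ s ∨ ¬p)
  T F T T  ✗ fails (q ∨ ¬r ∨ ¬s)
  T T F F  ✗ fails (¬q ∨ ¬p ∨ r)
  T T F T  ✗ fails (¬s ∨ r ∨ ¬q)
  T T T F  ✗ fails (¬r ∨ s ∨ ¬p)
  T T T T  ✗ fails (¬r ∨ ¬s ∨ ¬p)
3 of the 16 rows are models.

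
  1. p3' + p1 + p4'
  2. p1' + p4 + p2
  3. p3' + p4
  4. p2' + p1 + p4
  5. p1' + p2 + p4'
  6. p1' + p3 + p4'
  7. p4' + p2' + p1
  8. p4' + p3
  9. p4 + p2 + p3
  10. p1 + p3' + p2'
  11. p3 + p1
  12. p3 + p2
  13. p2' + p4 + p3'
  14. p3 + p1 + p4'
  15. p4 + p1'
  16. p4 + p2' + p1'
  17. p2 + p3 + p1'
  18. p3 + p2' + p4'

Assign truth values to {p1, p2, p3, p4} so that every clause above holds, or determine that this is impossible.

Case p3 = 1:
From the singleton clause (p4), p4 = 1.
From the singleton clause (p1), p1 = 1.
From the singleton clause (p2), p2 = 1.
This assignment satisfies each clause.

p1: 1; p2: 1; p3: 1; p4: 1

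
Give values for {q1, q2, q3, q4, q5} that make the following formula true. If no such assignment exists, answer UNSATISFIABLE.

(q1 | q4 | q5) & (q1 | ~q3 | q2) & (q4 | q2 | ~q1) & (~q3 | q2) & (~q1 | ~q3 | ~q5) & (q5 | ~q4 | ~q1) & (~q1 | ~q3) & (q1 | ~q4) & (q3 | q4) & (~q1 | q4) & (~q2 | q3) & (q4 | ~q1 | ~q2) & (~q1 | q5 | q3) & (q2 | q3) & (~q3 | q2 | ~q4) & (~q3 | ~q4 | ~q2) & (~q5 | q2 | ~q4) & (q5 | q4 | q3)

q1=0, q2=1, q3=1, q4=0, q5=1

Try q3 = 1.
From the singleton clause (q2), q2 = 1.
From the singleton clause (~q1), q1 = 0.
From the singleton clause (~q4), q4 = 0.
From the singleton clause (q5), q5 = 1.
This assignment satisfies each clause.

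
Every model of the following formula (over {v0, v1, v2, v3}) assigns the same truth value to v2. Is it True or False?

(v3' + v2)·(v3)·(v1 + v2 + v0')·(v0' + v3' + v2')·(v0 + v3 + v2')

True

Suppose v2 = 0.
From the singleton clause (v3'), v3 = 0.
That conflicts with the unit clause (v3).
So every satisfying assignment has v2 = True.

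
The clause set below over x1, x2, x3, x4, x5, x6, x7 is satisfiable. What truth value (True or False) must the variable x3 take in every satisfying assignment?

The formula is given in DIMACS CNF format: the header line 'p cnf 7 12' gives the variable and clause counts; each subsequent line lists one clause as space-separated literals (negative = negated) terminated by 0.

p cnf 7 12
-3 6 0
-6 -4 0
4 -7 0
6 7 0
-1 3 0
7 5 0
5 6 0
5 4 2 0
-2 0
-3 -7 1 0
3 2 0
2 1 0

Suppose x3 = False.
Unit clause (¬x1) forces x1 = False.
Unit clause (¬x2) forces x2 = False.
Now (x2) is unsatisfied and unit — conflict.
So every satisfying assignment has x3 = True.

True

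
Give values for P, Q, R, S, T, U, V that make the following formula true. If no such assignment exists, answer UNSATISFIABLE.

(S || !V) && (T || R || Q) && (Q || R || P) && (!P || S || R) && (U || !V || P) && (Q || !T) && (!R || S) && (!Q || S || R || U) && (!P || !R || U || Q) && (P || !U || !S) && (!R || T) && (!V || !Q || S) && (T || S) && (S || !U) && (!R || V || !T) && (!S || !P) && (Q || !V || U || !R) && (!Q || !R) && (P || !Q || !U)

P ↦ false, Q ↦ true, R ↦ false, S ↦ true, T ↦ true, U ↦ false, V ↦ false

Suppose S = true.
The clause (!P) is unit, so P = false.
The clause (!U) is unit, so U = false.
The clause (!V) is unit, so V = false.
Suppose Q = true.
The clause (!R) is unit, so R = false.
No clause remains; T is free.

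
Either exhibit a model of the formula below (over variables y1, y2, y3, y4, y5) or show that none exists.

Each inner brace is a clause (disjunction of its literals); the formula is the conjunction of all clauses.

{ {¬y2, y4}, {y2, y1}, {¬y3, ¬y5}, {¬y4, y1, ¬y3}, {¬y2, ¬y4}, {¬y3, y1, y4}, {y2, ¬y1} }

Try y2 = False.
From the singleton clause (y1), y1 = True.
Now (¬y1) is unsatisfied and unit — conflict.
Undo y2 and try y2 = True.
From the singleton clause (y4), y4 = True.
Now (¬y4) is unsatisfied and unit — conflict.
Both values of y2 lead to a conflict.

UNSATISFIABLE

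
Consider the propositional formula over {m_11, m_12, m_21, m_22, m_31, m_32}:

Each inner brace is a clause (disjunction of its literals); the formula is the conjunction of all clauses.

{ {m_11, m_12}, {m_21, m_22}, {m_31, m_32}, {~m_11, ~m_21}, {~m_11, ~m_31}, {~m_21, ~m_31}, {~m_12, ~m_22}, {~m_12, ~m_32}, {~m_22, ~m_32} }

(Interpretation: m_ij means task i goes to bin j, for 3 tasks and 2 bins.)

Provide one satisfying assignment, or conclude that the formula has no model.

UNSATISFIABLE

Branch on m_11: set m_11 = 1.
From the singleton clause (~m_21), m_21 = 0.
From the singleton clause (m_22), m_22 = 1.
From the singleton clause (~m_31), m_31 = 0.
From the singleton clause (m_32), m_32 = 1.
Now (~m_32) is unsatisfied and unit — conflict.
Backtrack on m_11: now try m_11 = 0.
From the singleton clause (m_12), m_12 = 1.
From the singleton clause (~m_22), m_22 = 0.
From the singleton clause (m_21), m_21 = 1.
From the singleton clause (~m_31), m_31 = 0.
From the singleton clause (m_32), m_32 = 1.
Now (~m_32) is unsatisfied and unit — conflict.
Neither m_11 = 1 nor m_11 = 0 works.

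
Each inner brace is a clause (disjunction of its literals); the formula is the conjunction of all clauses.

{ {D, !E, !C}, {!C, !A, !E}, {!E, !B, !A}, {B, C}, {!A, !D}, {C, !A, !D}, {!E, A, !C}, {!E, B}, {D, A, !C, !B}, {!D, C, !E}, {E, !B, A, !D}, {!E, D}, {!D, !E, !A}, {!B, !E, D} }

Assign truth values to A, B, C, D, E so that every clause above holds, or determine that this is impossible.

Suppose B = false.
Unit clause (C) forces C = true.
Unit clause (!E) forces E = false.
Suppose A = false.
All clauses hold; D can take either value.

A ↦ false, B ↦ false, C ↦ true, D ↦ true, E ↦ false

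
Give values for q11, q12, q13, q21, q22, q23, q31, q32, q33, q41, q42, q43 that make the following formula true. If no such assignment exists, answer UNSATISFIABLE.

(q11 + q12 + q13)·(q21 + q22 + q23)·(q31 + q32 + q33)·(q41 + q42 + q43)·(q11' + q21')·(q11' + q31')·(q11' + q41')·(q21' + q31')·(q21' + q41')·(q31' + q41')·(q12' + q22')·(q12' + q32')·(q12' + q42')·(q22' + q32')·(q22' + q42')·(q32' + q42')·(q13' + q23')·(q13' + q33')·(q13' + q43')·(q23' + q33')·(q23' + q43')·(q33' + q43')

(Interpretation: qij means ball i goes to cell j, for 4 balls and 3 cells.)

Suppose q11 = 0.
Suppose q12 = 1.
From the singleton clause (q22'), q22 = 0.
From the singleton clause (q32'), q32 = 0.
From the singleton clause (q42'), q42 = 0.
Suppose q21 = 1.
From the singleton clause (q31'), q31 = 0.
From the singleton clause (q33), q33 = 1.
From the singleton clause (q41'), q41 = 0.
From the singleton clause (q43), q43 = 1.
That conflicts with the unit clause (q43').
That branch fails; take q21 = 0 instead.
From the singleton clause (q23), q23 = 1.
From the singleton clause (q13'), q13 = 0.
From the singleton clause (q33'), q33 = 0.
From the singleton clause (q31), q31 = 1.
From the singleton clause (q41'), q41 = 0.
From the singleton clause (q43), q43 = 1.
That conflicts with the unit clause (q43').
Neither q21 = 1 nor q21 = 0 works.
That branch fails; take q12 = 0 instead.
From the singleton clause (q13), q13 = 1.
From the singleton clause (q23'), q23 = 0.
From the singleton clause (q33'), q33 = 0.
From the singleton clause (q43'), q43 = 0.
Suppose q21 = 1.
From the singleton clause (q31'), q31 = 0.
From the singleton clause (q32), q32 = 1.
From the singleton clause (q41'), q41 = 0.
From the singleton clause (q42), q42 = 1.
That conflicts with the unit clause (q42').
That branch fails; take q21 = 0 instead.
From the singleton clause (q22), q22 = 1.
From the singleton clause (q32'), q32 = 0.
From the singleton clause (q31), q31 = 1.
From the singleton clause (q41'), q41 = 0.
From the singleton clause (q42), q42 = 1.
That conflicts with the unit clause (q42').
Neither q21 = 1 nor q21 = 0 works.
Neither q12 = 1 nor q12 = 0 works.
That branch fails; take q11 = 1 instead.
From the singleton clause (q21'), q21 = 0.
From the singleton clause (q31'), q31 = 0.
From the singleton clause (q41'), q41 = 0.
Suppose q22 = 1.
From the singleton clause (q12'), q12 = 0.
From the singleton clause (q32'), q32 = 0.
From the singleton clause (q33), q33 = 1.
From the singleton clause (q42'), q42 = 0.
From the singleton clause (q43), q43 = 1.
That conflicts with the unit clause (q43').
That branch fails; take q22 = 0 instead.
From the singleton clause (q23), q23 = 1.
From the singleton clause (q13'), q13 = 0.
From the singleton clause (q33'), q33 = 0.
From the singleton clause (q32), q32 = 1.
From the singleton clause (q12'), q12 = 0.
From the singleton clause (q42'), q42 = 0.
From the singleton clause (q43), q43 = 1.
That conflicts with the unit clause (q43').
Neither q22 = 1 nor q22 = 0 works.
Neither q11 = 1 nor q11 = 0 works.

UNSATISFIABLE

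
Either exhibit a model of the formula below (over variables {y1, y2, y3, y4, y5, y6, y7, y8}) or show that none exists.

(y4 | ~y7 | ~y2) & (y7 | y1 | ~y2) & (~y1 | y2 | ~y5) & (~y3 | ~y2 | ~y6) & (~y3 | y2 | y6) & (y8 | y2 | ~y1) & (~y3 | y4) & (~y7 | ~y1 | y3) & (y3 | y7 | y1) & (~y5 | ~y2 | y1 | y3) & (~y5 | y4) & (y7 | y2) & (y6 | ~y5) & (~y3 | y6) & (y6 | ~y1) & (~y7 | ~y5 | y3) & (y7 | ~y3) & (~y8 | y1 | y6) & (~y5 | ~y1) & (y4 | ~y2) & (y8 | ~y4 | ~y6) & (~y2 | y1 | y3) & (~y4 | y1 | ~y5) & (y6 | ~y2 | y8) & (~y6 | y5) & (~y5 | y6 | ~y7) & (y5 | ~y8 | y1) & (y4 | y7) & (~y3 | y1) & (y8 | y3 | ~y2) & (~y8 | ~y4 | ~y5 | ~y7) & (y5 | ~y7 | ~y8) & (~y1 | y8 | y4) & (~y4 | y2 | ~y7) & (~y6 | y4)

y1: 0, y2: 0, y3: 0, y4: 0, y5: 0, y6: 0, y7: 1, y8: 0

Try y3 = 0.
Try y7 = 1.
Unit clause (~y1) forces y1 = 0.
Unit clause (~y5) forces y5 = 0.
Unit clause (~y2) forces y2 = 0.
Unit clause (~y6) forces y6 = 0.
Unit clause (~y8) forces y8 = 0.
Unit clause (~y4) forces y4 = 0.
This assignment satisfies each clause.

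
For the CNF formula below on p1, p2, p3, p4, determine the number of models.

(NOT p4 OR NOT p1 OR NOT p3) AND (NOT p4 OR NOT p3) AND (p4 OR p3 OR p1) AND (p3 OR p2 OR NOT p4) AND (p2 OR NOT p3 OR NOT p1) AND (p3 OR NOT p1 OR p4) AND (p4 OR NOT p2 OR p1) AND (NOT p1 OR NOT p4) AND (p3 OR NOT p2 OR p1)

2

There are 2^4 = 16 truth assignments over (p1, p2, p3, p4).
Check each against the 9 clauses (columns in the order p1, p2, p3, p4):
  F F F F  ✗ fails (p4 OR p3 OR p1)
  F F F T  ✗ fails (p3 OR p2 OR NOT p4)
  F F T F  ✓ satisfies all
  F F T T  ✗ fails (NOT p4 OR NOT p3)
  F T F F  ✗ fails (p4 OR p3 OR p1)
  F T F T  ✗ fails (p3 OR NOT p2 OR p1)
  F T T F  ✗ fails (p4 OR NOT p2 OR p1)
  F T T T  ✗ fails (NOT p4 OR NOT p3)
  T F F F  ✗ fails (p3 OR NOT p1 OR p4)
  T F F T  ✗ fails (p3 OR p2 OR NOT p4)
  T F T F  ✗ fails (p2 OR NOT p3 OR NOT p1)
  T F T T  ✗ fails (NOT p4 OR NOT p1 OR NOT p3)
  T T F F  ✗ fails (p3 OR NOT p1 OR p4)
  T T F T  ✗ fails (NOT p1 OR NOT p4)
  T T T F  ✓ satisfies all
  T T T T  ✗ fails (NOT p4 OR NOT p1 OR NOT p3)
2 of the 16 rows are models.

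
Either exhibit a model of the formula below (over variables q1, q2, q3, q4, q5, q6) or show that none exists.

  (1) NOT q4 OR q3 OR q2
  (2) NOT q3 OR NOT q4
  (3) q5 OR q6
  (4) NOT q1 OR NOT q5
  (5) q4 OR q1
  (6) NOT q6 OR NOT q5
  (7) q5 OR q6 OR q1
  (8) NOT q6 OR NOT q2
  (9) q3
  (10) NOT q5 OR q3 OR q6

The clause (q3) is unit, so q3 = true.
The clause (NOT q4) is unit, so q4 = false.
The clause (q1) is unit, so q1 = true.
The clause (NOT q5) is unit, so q5 = false.
The clause (q6) is unit, so q6 = true.
The clause (NOT q2) is unit, so q2 = false.
All clauses are satisfied.

q1=true; q2=false; q3=true; q4=false; q5=false; q6=true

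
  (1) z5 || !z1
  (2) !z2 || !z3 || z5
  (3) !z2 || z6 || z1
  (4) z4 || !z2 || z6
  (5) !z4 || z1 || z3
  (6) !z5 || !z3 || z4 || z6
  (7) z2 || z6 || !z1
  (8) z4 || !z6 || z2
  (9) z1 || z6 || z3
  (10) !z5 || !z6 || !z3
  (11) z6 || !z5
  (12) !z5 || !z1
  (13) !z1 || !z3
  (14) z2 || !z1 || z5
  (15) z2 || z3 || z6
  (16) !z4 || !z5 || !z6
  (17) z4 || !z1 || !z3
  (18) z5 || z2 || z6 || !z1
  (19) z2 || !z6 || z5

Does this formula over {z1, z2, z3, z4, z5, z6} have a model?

Yes, satisfiable

Branch on z5: set z5 = false.
(!z1) alone gives z1 = false.
Branch on z2: set z2 = false.
(!z6) alone gives z6 = false.
(z3) alone gives z3 = true.
No clause remains; z4 is free.
A satisfying assignment: z1=false,  z2=false,  z3=true,  z4=false,  z5=false,  z6=false.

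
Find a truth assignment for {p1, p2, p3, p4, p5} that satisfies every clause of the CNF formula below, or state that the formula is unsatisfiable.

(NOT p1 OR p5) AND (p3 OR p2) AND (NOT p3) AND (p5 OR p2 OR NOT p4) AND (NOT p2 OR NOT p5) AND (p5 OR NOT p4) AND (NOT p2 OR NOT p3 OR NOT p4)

p1=false,  p2=true,  p3=false,  p4=false,  p5=false

The clause (NOT p3) is unit, so p3 = false.
The clause (p2) is unit, so p2 = true.
The clause (NOT p5) is unit, so p5 = false.
The clause (NOT p1) is unit, so p1 = false.
The clause (NOT p4) is unit, so p4 = false.
All clauses are satisfied.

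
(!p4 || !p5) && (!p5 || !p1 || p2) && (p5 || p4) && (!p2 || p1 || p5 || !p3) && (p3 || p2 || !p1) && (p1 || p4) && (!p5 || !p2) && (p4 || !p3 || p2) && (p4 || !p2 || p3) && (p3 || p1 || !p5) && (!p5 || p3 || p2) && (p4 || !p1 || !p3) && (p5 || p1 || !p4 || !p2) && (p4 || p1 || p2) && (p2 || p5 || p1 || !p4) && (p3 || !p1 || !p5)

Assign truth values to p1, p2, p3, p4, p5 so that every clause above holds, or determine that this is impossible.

Branch on p4: set p4 = true.
(!p5) alone gives p5 = false.
Branch on p1: set p1 = true.
Branch on p3: set p3 = true.
All clauses hold; p2 can take either value.

p1=true; p2=true; p3=true; p4=true; p5=false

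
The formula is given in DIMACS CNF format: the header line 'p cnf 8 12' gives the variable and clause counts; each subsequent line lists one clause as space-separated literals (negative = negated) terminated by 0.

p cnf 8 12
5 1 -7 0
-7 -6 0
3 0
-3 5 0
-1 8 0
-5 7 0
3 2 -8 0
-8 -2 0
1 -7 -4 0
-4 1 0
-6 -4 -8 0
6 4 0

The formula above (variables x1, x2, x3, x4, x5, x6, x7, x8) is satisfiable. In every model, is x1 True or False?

True

Suppose x1 = False.
Unit clause (x3) forces x3 = True.
Unit clause (x5) forces x5 = True.
Unit clause (x7) forces x7 = True.
Unit clause (¬x6) forces x6 = False.
Unit clause (¬x4) forces x4 = False.
But (x4) is also a unit clause — contradiction.
So every satisfying assignment has x1 = True.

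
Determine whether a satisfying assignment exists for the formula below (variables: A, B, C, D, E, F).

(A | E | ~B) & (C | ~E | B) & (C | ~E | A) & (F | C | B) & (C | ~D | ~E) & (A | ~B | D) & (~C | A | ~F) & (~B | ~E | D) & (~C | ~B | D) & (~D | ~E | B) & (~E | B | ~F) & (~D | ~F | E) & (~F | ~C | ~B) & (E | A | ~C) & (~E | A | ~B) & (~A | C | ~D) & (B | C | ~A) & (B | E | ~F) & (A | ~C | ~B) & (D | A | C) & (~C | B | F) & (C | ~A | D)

Case A = 1:
Case C = 1:
Case B = 1:
Unit clause (D) forces D = 1.
Unit clause (~F) forces F = 0.
No clause remains; E is free.
A satisfying assignment: A: 1, B: 1, C: 1, D: 1, E: 0, F: 0.

Yes, satisfiable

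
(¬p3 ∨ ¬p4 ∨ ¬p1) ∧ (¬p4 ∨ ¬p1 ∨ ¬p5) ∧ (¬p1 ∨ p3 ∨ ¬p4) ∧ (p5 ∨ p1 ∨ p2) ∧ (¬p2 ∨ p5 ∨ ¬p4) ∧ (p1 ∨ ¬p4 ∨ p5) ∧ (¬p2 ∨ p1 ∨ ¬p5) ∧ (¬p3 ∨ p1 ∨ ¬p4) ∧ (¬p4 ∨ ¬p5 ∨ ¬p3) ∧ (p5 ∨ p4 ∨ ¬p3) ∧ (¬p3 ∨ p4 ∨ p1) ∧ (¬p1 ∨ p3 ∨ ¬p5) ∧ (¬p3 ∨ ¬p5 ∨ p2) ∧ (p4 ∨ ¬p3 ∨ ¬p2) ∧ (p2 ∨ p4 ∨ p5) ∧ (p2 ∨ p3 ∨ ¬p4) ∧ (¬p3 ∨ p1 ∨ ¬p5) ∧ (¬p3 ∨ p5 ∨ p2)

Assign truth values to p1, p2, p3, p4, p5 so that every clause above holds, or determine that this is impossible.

p1=False, p2=False, p3=False, p4=False, p5=True

Case p3 = False:
Case p1 = False:
Case p5 = True:
The clause (¬p2) is unit, so p2 = False.
The clause (¬p4) is unit, so p4 = False.
This assignment satisfies each clause.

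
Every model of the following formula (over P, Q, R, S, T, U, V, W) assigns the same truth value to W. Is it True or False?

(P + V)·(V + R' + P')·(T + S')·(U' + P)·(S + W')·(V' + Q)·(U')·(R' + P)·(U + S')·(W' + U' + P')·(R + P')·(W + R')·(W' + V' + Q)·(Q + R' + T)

Suppose W = 1.
The clause (S) is unit, so S = 1.
The clause (T) is unit, so T = 1.
The clause (U') is unit, so U = 0.
Now (U) is unsatisfied and unit — conflict.
So every satisfying assignment has W = False.

False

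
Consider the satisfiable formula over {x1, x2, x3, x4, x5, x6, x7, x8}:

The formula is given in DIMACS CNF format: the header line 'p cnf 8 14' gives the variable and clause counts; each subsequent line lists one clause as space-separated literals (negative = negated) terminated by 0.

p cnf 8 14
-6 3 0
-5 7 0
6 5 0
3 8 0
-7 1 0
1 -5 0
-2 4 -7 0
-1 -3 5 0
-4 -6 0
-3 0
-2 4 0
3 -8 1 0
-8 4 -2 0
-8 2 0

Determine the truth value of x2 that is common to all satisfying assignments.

Suppose x2 = False.
(¬x3) alone gives x3 = False.
(¬x6) alone gives x6 = False.
(x5) alone gives x5 = True.
(x7) alone gives x7 = True.
(x8) alone gives x8 = True.
But (¬x8) is also a unit clause — contradiction.
So every satisfying assignment has x2 = True.

True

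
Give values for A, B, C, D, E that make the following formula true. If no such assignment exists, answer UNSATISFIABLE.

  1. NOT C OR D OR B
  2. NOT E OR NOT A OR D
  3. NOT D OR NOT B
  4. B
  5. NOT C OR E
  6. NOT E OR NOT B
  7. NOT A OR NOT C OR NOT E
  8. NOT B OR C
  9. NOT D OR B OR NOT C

UNSATISFIABLE

The clause (B) is unit, so B = true.
The clause (NOT D) is unit, so D = false.
The clause (NOT E) is unit, so E = false.
The clause (NOT C) is unit, so C = false.
Now (C) is unsatisfied and unit — conflict.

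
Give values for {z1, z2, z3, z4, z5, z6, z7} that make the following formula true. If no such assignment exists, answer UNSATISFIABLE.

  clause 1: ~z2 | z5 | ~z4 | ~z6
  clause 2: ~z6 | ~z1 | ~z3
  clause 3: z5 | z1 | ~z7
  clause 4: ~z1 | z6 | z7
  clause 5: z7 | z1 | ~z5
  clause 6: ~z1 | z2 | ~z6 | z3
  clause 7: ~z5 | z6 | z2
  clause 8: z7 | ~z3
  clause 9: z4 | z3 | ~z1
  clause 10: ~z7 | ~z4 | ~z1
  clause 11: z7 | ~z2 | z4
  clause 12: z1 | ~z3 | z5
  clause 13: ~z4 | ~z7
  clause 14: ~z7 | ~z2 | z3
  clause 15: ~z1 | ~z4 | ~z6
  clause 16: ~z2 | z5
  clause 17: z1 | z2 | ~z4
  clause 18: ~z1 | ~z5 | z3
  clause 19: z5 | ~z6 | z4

z1 ↦ 0,  z2 ↦ 0,  z3 ↦ 0,  z4 ↦ 0,  z5 ↦ 1,  z6 ↦ 1,  z7 ↦ 1

Case z7 = 1:
Unit clause (~z4) forces z4 = 0.
Case z5 = 1:
Case z6 = 1:
Case z1 = 0:
Case z2 = 0:
Every clause is now satisfied; z3 is unconstrained.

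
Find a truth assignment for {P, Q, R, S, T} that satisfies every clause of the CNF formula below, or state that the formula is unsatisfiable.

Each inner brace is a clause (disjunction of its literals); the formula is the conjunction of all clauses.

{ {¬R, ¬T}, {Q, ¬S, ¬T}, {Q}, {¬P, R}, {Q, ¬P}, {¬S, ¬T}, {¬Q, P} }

(Q) alone gives Q = True.
(P) alone gives P = True.
(R) alone gives R = True.
(¬T) alone gives T = False.
All clauses hold; S can take either value.

P ↦ True,  Q ↦ True,  R ↦ True,  S ↦ True,  T ↦ False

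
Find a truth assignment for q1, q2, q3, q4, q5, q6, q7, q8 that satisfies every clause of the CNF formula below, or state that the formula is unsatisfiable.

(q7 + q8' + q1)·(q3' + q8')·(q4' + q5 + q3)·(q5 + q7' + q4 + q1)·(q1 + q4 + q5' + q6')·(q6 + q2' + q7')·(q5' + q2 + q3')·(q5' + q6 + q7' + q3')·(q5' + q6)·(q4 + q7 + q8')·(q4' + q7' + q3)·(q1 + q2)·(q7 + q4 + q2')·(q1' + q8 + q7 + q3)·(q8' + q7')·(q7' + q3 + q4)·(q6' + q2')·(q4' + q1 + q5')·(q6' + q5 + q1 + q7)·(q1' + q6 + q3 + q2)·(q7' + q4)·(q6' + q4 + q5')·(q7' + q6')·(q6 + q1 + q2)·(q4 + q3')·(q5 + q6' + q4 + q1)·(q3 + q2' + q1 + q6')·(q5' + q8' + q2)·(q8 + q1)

q1 ↦ 1; q2 ↦ 1; q3 ↦ 1; q4 ↦ 1; q5 ↦ 0; q6 ↦ 0; q7 ↦ 0; q8 ↦ 0

Try q3 = 1.
The clause (q8') is unit, so q8 = 0.
The clause (q4) is unit, so q4 = 1.
The clause (q1) is unit, so q1 = 1.
Try q5 = 0.
Try q6 = 0.
Try q2 = 1.
The clause (q7') is unit, so q7 = 0.
All clauses are satisfied.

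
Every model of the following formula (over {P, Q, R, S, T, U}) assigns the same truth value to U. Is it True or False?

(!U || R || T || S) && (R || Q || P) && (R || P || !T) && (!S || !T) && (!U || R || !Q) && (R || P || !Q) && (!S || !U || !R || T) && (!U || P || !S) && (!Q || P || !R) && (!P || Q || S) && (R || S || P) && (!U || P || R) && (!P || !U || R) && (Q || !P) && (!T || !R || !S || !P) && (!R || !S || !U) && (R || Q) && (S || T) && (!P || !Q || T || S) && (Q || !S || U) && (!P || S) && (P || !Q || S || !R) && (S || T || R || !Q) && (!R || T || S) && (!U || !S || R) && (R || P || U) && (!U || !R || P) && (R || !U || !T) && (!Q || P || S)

False

Suppose U = true.
Case S = false:
The clause (T) is unit, so T = true.
The clause (!P) is unit, so P = false.
The clause (R) is unit, so R = true.
But (!R) is also a unit clause — contradiction.
Backtrack on S: now try S = true.
The clause (!T) is unit, so T = false.
The clause (!R) is unit, so R = false.
But (R) is also a unit clause — contradiction.
Neither S = true nor S = false works.
So every satisfying assignment has U = False.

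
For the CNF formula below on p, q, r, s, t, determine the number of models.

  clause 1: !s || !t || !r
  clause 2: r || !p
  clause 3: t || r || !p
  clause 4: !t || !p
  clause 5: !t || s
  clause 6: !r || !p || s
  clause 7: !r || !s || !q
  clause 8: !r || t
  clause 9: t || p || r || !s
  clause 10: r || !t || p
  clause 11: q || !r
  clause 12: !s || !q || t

There are 2^5 = 32 truth assignments over (p, q, r, s, t).
Split on p. With p = true, the clauses containing p are satisfied and !p drops from the rest; 0 of the 2^4 = 16 assignments to the other variables satisfy what remains.
With p = false, by the same count on the reduced clause set, 2 assignments work.
Total: 0 + 2 = 2.

2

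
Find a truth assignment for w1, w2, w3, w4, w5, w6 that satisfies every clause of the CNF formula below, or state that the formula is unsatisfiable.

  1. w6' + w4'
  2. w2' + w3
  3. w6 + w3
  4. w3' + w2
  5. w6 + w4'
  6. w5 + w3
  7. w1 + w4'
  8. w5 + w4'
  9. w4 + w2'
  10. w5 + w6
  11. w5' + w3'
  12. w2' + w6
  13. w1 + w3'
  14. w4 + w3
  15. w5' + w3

Suppose w6 = 0.
The clause (w3) is unit, so w3 = 1.
The clause (w2) is unit, so w2 = 1.
Now (w2') is unsatisfied and unit — conflict.
That branch fails; take w6 = 1 instead.
The clause (w4') is unit, so w4 = 0.
The clause (w2') is unit, so w2 = 0.
The clause (w3') is unit, so w3 = 0.
Now (w3) is unsatisfied and unit — conflict.
Neither w6 = 1 nor w6 = 0 works.

UNSATISFIABLE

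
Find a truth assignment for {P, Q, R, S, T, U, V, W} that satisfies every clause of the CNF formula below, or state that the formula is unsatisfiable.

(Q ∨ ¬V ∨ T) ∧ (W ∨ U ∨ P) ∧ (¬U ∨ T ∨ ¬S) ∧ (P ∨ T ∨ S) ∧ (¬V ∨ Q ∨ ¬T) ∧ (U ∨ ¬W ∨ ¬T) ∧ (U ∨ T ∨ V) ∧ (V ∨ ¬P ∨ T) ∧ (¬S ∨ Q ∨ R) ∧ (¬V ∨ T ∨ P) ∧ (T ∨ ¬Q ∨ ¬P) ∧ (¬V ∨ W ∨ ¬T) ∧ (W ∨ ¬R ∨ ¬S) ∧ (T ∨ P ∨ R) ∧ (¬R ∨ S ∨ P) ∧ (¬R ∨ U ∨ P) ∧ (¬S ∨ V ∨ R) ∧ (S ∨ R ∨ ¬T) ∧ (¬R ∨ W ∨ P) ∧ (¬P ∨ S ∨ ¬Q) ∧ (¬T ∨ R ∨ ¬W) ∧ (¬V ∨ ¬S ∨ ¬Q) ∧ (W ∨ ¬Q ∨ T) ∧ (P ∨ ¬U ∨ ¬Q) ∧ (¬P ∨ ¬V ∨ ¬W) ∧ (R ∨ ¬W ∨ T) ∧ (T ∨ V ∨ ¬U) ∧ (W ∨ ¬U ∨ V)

Branch on Q: set Q = False.
Branch on V: set V = False.
Branch on U: set U = False.
(T) alone gives T = True.
(¬W) alone gives W = False.
(P) alone gives P = True.
Branch on S: set S = False.
(R) alone gives R = True.
All clauses are satisfied.

P ↦ True,  Q ↦ False,  R ↦ True,  S ↦ False,  T ↦ True,  U ↦ False,  V ↦ False,  W ↦ False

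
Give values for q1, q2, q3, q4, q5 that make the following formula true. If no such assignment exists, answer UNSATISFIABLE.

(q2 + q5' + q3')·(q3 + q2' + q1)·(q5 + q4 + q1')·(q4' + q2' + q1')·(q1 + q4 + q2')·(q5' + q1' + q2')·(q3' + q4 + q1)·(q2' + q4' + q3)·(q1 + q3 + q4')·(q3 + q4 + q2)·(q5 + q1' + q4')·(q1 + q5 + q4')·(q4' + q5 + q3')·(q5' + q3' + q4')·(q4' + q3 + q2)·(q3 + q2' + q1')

Try q2 = 1.
Try q3 = 1.
Try q4 = 0.
(q1) alone gives q1 = 1.
(q5) alone gives q5 = 1.
That conflicts with the unit clause (q5').
That branch fails; take q4 = 1 instead.
(q1') alone gives q1 = 0.
(q5) alone gives q5 = 1.
That conflicts with the unit clause (q5').
Neither q4 = 1 nor q4 = 0 works.
That branch fails; take q3 = 0 instead.
(q1) alone gives q1 = 1.
That conflicts with the unit clause (q1').
Neither q3 = 1 nor q3 = 0 works.
That branch fails; take q2 = 0 instead.
Try q5 = 0.
Try q4 = 1.
(q1') alone gives q1 = 0.
That conflicts with the unit clause (q1).
That branch fails; take q4 = 0 instead.
(q1') alone gives q1 = 0.
(q3') alone gives q3 = 0.
That conflicts with the unit clause (q3).
Neither q4 = 1 nor q4 = 0 works.
That branch fails; take q5 = 1 instead.
(q3') alone gives q3 = 0.
(q4) alone gives q4 = 1.
That conflicts with the unit clause (q4').
Neither q5 = 1 nor q5 = 0 works.
Neither q2 = 1 nor q2 = 0 works.

UNSATISFIABLE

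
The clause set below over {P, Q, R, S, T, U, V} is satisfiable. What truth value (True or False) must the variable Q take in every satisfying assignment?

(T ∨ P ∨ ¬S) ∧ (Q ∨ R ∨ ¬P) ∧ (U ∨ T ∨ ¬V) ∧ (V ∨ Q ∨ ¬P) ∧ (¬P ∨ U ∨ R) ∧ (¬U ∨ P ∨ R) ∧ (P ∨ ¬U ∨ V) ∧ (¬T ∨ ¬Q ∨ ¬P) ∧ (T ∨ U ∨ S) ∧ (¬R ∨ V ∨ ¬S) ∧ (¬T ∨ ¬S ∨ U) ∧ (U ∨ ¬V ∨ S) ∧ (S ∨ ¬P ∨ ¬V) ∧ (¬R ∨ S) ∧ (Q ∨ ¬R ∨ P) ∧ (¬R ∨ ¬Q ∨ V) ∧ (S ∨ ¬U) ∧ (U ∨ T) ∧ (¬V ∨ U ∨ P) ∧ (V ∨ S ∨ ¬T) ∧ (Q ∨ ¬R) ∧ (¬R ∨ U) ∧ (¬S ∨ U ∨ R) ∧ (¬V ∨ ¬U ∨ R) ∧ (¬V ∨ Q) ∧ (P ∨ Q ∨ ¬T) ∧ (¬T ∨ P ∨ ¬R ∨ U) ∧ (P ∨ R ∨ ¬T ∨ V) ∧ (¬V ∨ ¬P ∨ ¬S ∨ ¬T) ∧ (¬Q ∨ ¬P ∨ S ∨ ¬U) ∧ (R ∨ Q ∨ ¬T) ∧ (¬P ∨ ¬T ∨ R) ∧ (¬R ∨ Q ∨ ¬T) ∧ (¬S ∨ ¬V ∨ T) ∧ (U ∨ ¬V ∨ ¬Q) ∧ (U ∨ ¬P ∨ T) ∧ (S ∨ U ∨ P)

True

Suppose Q = False.
(¬R) alone gives R = False.
(¬P) alone gives P = False.
(¬U) alone gives U = False.
(T) alone gives T = True.
Now (¬T) is unsatisfied and unit — conflict.
So every satisfying assignment has Q = True.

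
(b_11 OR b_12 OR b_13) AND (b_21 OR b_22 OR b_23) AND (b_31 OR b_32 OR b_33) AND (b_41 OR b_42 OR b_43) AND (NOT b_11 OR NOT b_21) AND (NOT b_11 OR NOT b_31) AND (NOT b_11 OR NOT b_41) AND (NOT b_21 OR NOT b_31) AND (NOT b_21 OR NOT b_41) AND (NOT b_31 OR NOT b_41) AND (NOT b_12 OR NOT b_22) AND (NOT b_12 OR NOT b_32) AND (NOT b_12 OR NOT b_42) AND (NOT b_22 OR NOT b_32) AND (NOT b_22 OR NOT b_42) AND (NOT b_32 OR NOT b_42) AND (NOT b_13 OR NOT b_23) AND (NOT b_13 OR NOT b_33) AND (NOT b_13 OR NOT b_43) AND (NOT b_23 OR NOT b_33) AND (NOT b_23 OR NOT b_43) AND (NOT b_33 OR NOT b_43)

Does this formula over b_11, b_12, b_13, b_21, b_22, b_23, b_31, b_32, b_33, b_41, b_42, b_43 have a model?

Try b_11 = false.
Try b_12 = true.
The clause (NOT b_22) is unit, so b_22 = false.
The clause (NOT b_32) is unit, so b_32 = false.
The clause (NOT b_42) is unit, so b_42 = false.
Try b_21 = true.
The clause (NOT b_31) is unit, so b_31 = false.
The clause (b_33) is unit, so b_33 = true.
The clause (NOT b_41) is unit, so b_41 = false.
The clause (b_43) is unit, so b_43 = true.
But (NOT b_43) is also a unit clause — contradiction.
That branch fails; take b_21 = false instead.
The clause (b_23) is unit, so b_23 = true.
The clause (NOT b_13) is unit, so b_13 = false.
The clause (NOT b_33) is unit, so b_33 = false.
The clause (b_31) is unit, so b_31 = true.
The clause (NOT b_41) is unit, so b_41 = false.
The clause (b_43) is unit, so b_43 = true.
But (NOT b_43) is also a unit clause — contradiction.
Both values of b_21 lead to a conflict.
That branch fails; take b_12 = false instead.
The clause (b_13) is unit, so b_13 = true.
The clause (NOT b_23) is unit, so b_23 = false.
The clause (NOT b_33) is unit, so b_33 = false.
The clause (NOT b_43) is unit, so b_43 = false.
Try b_21 = true.
The clause (NOT b_31) is unit, so b_31 = false.
The clause (b_32) is unit, so b_32 = true.
The clause (NOT b_41) is unit, so b_41 = false.
The clause (b_42) is unit, so b_42 = true.
But (NOT b_42) is also a unit clause — contradiction.
That branch fails; take b_21 = false instead.
The clause (b_22) is unit, so b_22 = true.
The clause (NOT b_32) is unit, so b_32 = false.
The clause (b_31) is unit, so b_31 = true.
The clause (NOT b_41) is unit, so b_41 = false.
The clause (b_42) is unit, so b_42 = true.
But (NOT b_42) is also a unit clause — contradiction.
Both values of b_21 lead to a conflict.
Both values of b_12 lead to a conflict.
That branch fails; take b_11 = true instead.
The clause (NOT b_21) is unit, so b_21 = false.
The clause (NOT b_31) is unit, so b_31 = false.
The clause (NOT b_41) is unit, so b_41 = false.
Try b_22 = true.
The clause (NOT b_12) is unit, so b_12 = false.
The clause (NOT b_32) is unit, so b_32 = false.
The clause (b_33) is unit, so b_33 = true.
The clause (NOT b_42) is unit, so b_42 = false.
The clause (b_43) is unit, so b_43 = true.
But (NOT b_43) is also a unit clause — contradiction.
That branch fails; take b_22 = false instead.
The clause (b_23) is unit, so b_23 = true.
The clause (NOT b_13) is unit, so b_13 = false.
The clause (NOT b_33) is unit, so b_33 = false.
The clause (b_32) is unit, so b_32 = true.
The clause (NOT b_12) is unit, so b_12 = false.
The clause (NOT b_42) is unit, so b_42 = false.
The clause (b_43) is unit, so b_43 = true.
But (NOT b_43) is also a unit clause — contradiction.
Both values of b_22 lead to a conflict.
Both values of b_11 lead to a conflict.
No assignment satisfies every clause.

No, unsatisfiable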